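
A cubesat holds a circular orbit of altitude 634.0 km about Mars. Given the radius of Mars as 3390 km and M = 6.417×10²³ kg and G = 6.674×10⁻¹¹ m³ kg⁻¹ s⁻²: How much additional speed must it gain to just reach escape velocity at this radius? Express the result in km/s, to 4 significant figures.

Δv ≈ 1.351 km/s

μ = GM = 6.674×10⁻¹¹ × 6.417×10²³ = 4.283×10¹³ m³/s².
r = 3390 + 634.0 = 4024.0 km = 4.0240×10⁶ m.
Circular speed v_c = √(μ/r) = 3262 m/s.
Escape speed v_esc = √(2μ/r) = √2 × v_c = 4614 m/s.
Δv = v_esc − v_c = 1351 m/s = 1.351 km/s.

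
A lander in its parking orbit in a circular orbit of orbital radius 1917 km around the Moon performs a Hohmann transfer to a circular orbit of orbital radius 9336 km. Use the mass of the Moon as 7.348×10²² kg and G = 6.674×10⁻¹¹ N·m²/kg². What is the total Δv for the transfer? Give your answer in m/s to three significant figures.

μ = GM = 6.674×10⁻¹¹ × 7.348×10²² = 4.904×10¹² m³/s².
r₁ = 1917 km = 1.917×10⁶ m.
r₂ = 9336 km = 9.336×10⁶ m.
Transfer ellipse a_t = (r₁ + r₂)/2 = 5.626×10⁶ m.
At r₁: circular v_c1 = √(μ/r₁) = 1599 m/s; transfer-perilune v_p = √[μ(2/r₁ − 1/a_t)] = 2060 m/s.
Δv₁ = v_p − v_c1 = 460.9 m/s.
At r₂: circular v_c2 = √(μ/r₂) = 724.8 m/s; transfer-apolune v_a = √[μ(2/r₂ − 1/a_t)] = 423.0 m/s.
Δv₂ = v_c2 − v_a = 301.7 m/s.
Total Δv = Δv₁ + Δv₂ = 762.6 m/s.

Δv_total ≈ 763 m/s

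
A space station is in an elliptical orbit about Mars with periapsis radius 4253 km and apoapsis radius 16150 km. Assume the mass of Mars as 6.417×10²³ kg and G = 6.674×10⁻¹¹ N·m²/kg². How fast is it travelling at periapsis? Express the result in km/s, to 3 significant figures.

v ≈ 3.99 km/s

μ = GM = 6.674×10⁻¹¹ × 6.417×10²³ = 4.283×10¹³ m³/s².
Semi-major axis a = (r_p + r_a)/2 = 10202 km = 1.020×10⁷ m.
Vis-viva: v² = μ(2/r − 1/a) = 4.283×10¹³ × (4.703×10⁻⁷ − 9.802×10⁻⁸) = 1.594×10⁷ m²/s².
v = 3993 m/s = 3.993 km/s.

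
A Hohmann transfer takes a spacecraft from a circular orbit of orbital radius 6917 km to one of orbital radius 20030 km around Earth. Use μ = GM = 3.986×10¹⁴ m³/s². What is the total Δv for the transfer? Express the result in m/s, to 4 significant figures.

r₁ = 6917 km = 6.917×10⁶ m.
r₂ = 20030 km = 2.003×10⁷ m.
Transfer ellipse a_t = (r₁ + r₂)/2 = 1.347×10⁷ m.
At r₁: circular v_c1 = √(μ/r₁) = 7591 m/s; transfer-perigee v_p = √[μ(2/r₁ − 1/a_t)] = 9256 m/s.
Δv₁ = v_p − v_c1 = 1665 m/s.
At r₂: circular v_c2 = √(μ/r₂) = 4461 m/s; transfer-apogee v_a = √[μ(2/r₂ − 1/a_t)] = 3196 m/s.
Δv₂ = v_c2 − v_a = 1265 m/s.
Total Δv = Δv₁ + Δv₂ = 2929 m/s.

Δv_total ≈ 2929 m/s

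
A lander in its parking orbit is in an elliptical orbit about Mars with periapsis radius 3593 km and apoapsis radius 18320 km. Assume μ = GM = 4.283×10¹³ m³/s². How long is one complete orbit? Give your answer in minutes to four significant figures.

T ≈ 580.3 minutes

Semi-major axis a = (r_p + r_a)/2 = (3593.0 + 18320)/2 = 10956 km = 1.096×10⁷ m.
By Kepler's third law T = 2π√(a³/μ) = 2π × 5.542×10³ = 3.482×10⁴ s.
= 580.3 minutes.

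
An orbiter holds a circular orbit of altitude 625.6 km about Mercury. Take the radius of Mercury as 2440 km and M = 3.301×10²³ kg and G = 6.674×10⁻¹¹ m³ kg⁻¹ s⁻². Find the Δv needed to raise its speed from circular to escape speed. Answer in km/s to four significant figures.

μ = GM = 6.674×10⁻¹¹ × 3.301×10²³ = 2.203×10¹³ m³/s².
r = 2440 + 625.6 = 3065.6 km = 3.0656×10⁶ m.
Circular speed v_c = √(μ/r) = 2681 m/s.
Escape speed v_esc = √(2μ/r) = √2 × v_c = 3791 m/s.
Δv = v_esc − v_c = 1110 m/s = 1.110 km/s.

Δv ≈ 1.110 km/s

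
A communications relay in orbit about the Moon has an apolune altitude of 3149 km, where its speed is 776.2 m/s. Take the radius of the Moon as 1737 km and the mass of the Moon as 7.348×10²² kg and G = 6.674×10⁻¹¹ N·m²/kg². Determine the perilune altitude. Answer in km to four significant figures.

perilune altitude ≈ 358.3 km

μ = GM = 6.674×10⁻¹¹ × 7.348×10²² = 4.904×10¹² m³/s².
r_a = 1737 + 3149 = 4886.0 km = 4.886×10⁶ m.
Specific energy ε = v²/2 − μ/r = -7.025×10⁵ J/kg, so a = −μ/(2ε) = 3.491×10⁶ m.
The apsides satisfy r_p + r_a = 2a, so the perilune radius is 2a − r_a = 2.095×10⁶ m = 2095.3 km.
Perilune altitude = 2095.3 − 1737 = 358.34 km.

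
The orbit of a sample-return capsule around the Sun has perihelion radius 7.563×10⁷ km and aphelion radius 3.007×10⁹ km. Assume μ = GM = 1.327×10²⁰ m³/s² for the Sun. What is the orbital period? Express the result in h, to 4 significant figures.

Semi-major axis a = (r_p + r_a)/2 = (7.5630×10⁷ + 3.0070×10⁹)/2 = 1.5413×10⁹ km = 1.541×10¹² m.
By Kepler's third law T = 2π√(a³/μ) = 2π × 1.661×10⁸ = 1.044×10⁹ s.
= 2.899×10⁵ h.

T ≈ 289900 h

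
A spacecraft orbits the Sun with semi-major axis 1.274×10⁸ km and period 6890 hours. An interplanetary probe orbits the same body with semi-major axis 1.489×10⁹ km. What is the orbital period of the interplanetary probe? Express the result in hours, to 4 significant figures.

Kepler's third law: T² ∝ a³, so T₂ = T₁ (a₂/a₁)^(3/2).
a₂/a₁ = 11.69, (a₂/a₁)^(3/2) = 39.96.
T₂ = 6890 × 39.96 = 2.753×10⁵ hours.

T₂ ≈ 2.753×10⁵ hours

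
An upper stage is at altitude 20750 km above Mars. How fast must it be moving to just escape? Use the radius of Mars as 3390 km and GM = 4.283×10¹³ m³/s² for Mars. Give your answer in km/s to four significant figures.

v_esc ≈ 1.884 km/s

r = 3390 + 20750 = 24140 km = 2.4140×10⁷ m.
Escape speed v_esc = √(2μ/r) = √(2 × 4.283×10¹³ / 2.414×10⁷) = √(3.548×10⁶) = 1884 m/s.
= 1.884 km/s.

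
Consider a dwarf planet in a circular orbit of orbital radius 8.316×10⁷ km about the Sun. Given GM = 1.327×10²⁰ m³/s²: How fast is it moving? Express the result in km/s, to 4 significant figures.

v ≈ 39.95 km/s

r = 8.316×10⁷ km = 8.316×10¹⁰ m.
For a circular orbit v = √(μ/r) = √(1.327×10²⁰ / 8.316×10¹⁰) = √(1.596×10⁹) = 39950 m/s.
That is 39.95 km/s.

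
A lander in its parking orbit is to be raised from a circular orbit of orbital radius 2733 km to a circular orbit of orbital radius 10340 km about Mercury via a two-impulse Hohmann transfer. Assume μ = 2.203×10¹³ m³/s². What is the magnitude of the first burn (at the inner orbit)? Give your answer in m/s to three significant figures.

Δv ≈ 732 m/s

r₁ = 2733 km = 2.733×10⁶ m.
r₂ = 10340 km = 1.034×10⁷ m.
Transfer ellipse a_t = (r₁ + r₂)/2 = 6.536×10⁶ m.
At r₁: circular v_c1 = √(μ/r₁) = 2839 m/s; transfer-periherm v_p = √[μ(2/r₁ − 1/a_t)] = 3571 m/s.
Δv₁ = v_p − v_c1 = 731.7 m/s.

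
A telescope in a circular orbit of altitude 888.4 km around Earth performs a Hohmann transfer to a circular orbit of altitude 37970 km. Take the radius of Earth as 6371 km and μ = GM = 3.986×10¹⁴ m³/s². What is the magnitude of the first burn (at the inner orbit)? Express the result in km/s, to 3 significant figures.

Δv ≈ 2.30 km/s

r₁ = 6371 + 888.4 = 7259.4 km = 7.2594×10⁶ m.
r₂ = 6371 + 37970 = 44341 km = 4.4341×10⁷ m.
Transfer ellipse a_t = (r₁ + r₂)/2 = 2.580×10⁷ m.
At r₁: circular v_c1 = √(μ/r₁) = 7410 m/s; transfer-perigee v_p = √[μ(2/r₁ − 1/a_t)] = 9714 m/s.
Δv₁ = v_p − v_c1 = 2304 m/s.
= 2.304 km/s.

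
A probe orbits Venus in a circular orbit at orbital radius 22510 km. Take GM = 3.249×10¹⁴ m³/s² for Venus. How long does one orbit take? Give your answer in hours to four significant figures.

T ≈ 10.34 hours

r = 22510 km = 2.251×10⁷ m.
Kepler's third law: T = 2π√(r³/μ) = 2π√((2.251×10⁷)³ / 3.249×10¹⁴).
r³/μ = 3.511×10⁷ s², so T = 2π × 5.925×10³ = 3.723×10⁴ s.
Converting: 3.723×10⁴ s ÷ 3600 = 10.34 hours.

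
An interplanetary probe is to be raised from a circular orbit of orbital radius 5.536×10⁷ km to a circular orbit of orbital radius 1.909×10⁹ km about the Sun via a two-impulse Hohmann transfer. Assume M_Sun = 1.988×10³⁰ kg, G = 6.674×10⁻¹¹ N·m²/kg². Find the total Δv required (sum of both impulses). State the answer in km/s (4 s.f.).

Δv_total ≈ 25.65 km/s

μ = GM = 6.674×10⁻¹¹ × 1.988×10³⁰ = 1.327×10²⁰ m³/s².
r₁ = 5.536×10⁷ km = 5.536×10¹⁰ m.
r₂ = 1.909×10⁹ km = 1.909×10¹² m.
Transfer ellipse a_t = (r₁ + r₂)/2 = 9.822×10¹¹ m.
At r₁: circular v_c1 = √(μ/r₁) = 48960 m/s; transfer-perihelion v_p = √[μ(2/r₁ − 1/a_t)] = 68250 m/s.
Δv₁ = v_p − v_c1 = 19300 m/s.
At r₂: circular v_c2 = √(μ/r₂) = 8337 m/s; transfer-aphelion v_a = √[μ(2/r₂ − 1/a_t)] = 1979 m/s.
Δv₂ = v_c2 − v_a = 6358 m/s.
Total Δv = Δv₁ + Δv₂ = 25650 m/s = 25.65 km/s.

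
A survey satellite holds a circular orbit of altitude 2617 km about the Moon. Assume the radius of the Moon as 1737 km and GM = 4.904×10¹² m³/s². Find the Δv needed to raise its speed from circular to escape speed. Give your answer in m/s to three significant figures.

Δv ≈ 440 m/s

r = 1737 + 2617 = 4354.0 km = 4.3540×10⁶ m.
Circular speed v_c = √(μ/r) = 1061 m/s.
Escape speed v_esc = √(2μ/r) = √2 × v_c = 1501 m/s.
Δv = v_esc − v_c = 439.6 m/s.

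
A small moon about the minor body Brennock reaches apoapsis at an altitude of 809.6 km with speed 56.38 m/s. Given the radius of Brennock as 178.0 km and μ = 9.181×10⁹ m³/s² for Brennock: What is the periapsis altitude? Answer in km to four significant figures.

r_a = 178.0 + 809.6 = 987.60 km = 9.876×10⁵ m.
Specific energy ε = v²/2 − μ/r = -7.707×10³ J/kg, so a = −μ/(2ε) = 5.956×10⁵ m.
The apsides satisfy r_p + r_a = 2a, so the periapsis radius is 2a − r_a = 2.037×10⁵ m = 203.67 km.
Periapsis altitude = 203.67 − 178.0 = 25.667 km.

periapsis altitude ≈ 25.67 km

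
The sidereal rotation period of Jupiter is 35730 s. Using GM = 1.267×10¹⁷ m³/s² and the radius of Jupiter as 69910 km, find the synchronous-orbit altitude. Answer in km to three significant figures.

A synchronous orbit has period T, so by Kepler's third law a = (μT²/4π²)^(1/3).
μT²/4π² = 1.267×10¹⁷ × (3.573×10⁴)² / 39.48 = 4.097×10²⁴ m³.
a = 1.600×10⁸ m = 1.6002×10⁵ km.
Altitude h = a − R = 1.6002×10⁵ − 69910 = 90105 km.

h_sync ≈ 90100 km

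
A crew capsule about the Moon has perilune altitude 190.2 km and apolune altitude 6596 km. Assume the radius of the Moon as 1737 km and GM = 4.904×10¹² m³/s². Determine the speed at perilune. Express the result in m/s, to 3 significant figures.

r_p = 1737 + 190.2 = 1927.2 km = 1.9272×10⁶ m.
r_a = 1737 + 6596 = 8333.0 km = 8.3330×10⁶ m.
Semi-major axis a = (r_p + r_a)/2 = 5130.1 km = 5.130×10⁶ m.
Vis-viva: v² = μ(2/r − 1/a) = 4.904×10¹² × (1.038×10⁻⁶ − 1.949×10⁻⁷) = 4.133×10⁶ m²/s².
v = 2033 m/s.

v ≈ 2030 m/s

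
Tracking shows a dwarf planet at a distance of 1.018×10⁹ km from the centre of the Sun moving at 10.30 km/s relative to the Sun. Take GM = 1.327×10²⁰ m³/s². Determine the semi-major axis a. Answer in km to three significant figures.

r = 1.018×10¹² m.
Vis-viva rearranged: 1/a = 2/r − v²/μ = 1.965×10⁻¹² − 7.995×10⁻¹³ = 1.165×10⁻¹² m⁻¹.
a = 8.582×10¹¹ m = 8.5825×10⁸ km.

a ≈ 8.58×10⁸ km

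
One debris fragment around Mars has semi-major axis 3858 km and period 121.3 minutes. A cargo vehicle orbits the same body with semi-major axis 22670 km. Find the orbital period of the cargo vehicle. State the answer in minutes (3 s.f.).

T₂ ≈ 1730 minutes

Kepler's third law: T² ∝ a³, so T₂ = T₁ (a₂/a₁)^(3/2).
a₂/a₁ = 5.876, (a₂/a₁)^(3/2) = 14.24.
T₂ = 121.3 × 14.24 = 1728 minutes.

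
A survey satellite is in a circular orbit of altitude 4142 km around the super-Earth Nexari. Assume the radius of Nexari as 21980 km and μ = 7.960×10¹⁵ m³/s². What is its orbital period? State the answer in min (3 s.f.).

T ≈ 157 min

r = 21980 + 4142 = 26122 km = 2.6122×10⁷ m.
Kepler's third law: T = 2π√(r³/μ) = 2π√((2.612×10⁷)³ / 7.960×10¹⁵).
r³/μ = 2.239×10⁶ s², so T = 2π × 1.496×10³ = 9.402×10³ s.
Converting: 9.402×10³ s ÷ 60.00 = 156.7 min.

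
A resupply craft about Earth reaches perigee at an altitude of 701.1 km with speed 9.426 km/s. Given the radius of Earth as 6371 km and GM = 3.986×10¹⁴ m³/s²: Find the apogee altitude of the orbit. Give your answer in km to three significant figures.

r_p = 6371 + 701.1 = 7072.1 km = 7.072×10⁶ m.
Specific energy ε = v²/2 − μ/r = -1.194×10⁷ J/kg, so a = −μ/(2ε) = 1.670×10⁷ m.
The apsides satisfy r_p + r_a = 2a, so the apogee radius is 2a − r_p = 2.632×10⁷ m = 26318 km.
Apogee altitude = 26318 − 6371 = 19947 km.

apogee altitude ≈ 19900 km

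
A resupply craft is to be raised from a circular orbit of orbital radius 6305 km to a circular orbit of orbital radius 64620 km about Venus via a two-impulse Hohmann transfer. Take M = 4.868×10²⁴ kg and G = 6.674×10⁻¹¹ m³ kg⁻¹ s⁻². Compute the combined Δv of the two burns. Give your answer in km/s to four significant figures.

Δv_total ≈ 3.808 km/s

μ = GM = 6.674×10⁻¹¹ × 4.868×10²⁴ = 3.249×10¹⁴ m³/s².
r₁ = 6305 km = 6.305×10⁶ m.
r₂ = 64620 km = 6.462×10⁷ m.
Transfer ellipse a_t = (r₁ + r₂)/2 = 3.546×10⁷ m.
At r₁: circular v_c1 = √(μ/r₁) = 7178 m/s; transfer-periapsis v_p = √[μ(2/r₁ − 1/a_t)] = 9690 m/s.
Δv₁ = v_p − v_c1 = 2512 m/s.
At r₂: circular v_c2 = √(μ/r₂) = 2242 m/s; transfer-apoapsis v_a = √[μ(2/r₂ − 1/a_t)] = 945.5 m/s.
Δv₂ = v_c2 − v_a = 1297 m/s.
Total Δv = Δv₁ + Δv₂ = 3808 m/s = 3.808 km/s.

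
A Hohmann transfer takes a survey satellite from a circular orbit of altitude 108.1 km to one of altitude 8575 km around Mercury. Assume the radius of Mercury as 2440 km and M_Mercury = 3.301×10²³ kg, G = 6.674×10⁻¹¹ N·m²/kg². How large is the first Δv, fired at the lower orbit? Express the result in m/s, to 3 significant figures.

μ = GM = 6.674×10⁻¹¹ × 3.301×10²³ = 2.203×10¹³ m³/s².
r₁ = 2440 + 108.1 = 2548.1 km = 2.5481×10⁶ m.
r₂ = 2440 + 8575 = 11015 km = 1.1015×10⁷ m.
Transfer ellipse a_t = (r₁ + r₂)/2 = 6.782×10⁶ m.
At r₁: circular v_c1 = √(μ/r₁) = 2940 m/s; transfer-periherm v_p = √[μ(2/r₁ − 1/a_t)] = 3747 m/s.
Δv₁ = v_p − v_c1 = 807.0 m/s.

Δv ≈ 807 m/s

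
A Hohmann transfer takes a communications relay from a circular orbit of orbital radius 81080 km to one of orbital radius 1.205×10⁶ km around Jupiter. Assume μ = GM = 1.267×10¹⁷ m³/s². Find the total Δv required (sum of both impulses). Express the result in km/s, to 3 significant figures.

r₁ = 81080 km = 8.108×10⁷ m.
r₂ = 1.205×10⁶ km = 1.205×10⁹ m.
Transfer ellipse a_t = (r₁ + r₂)/2 = 6.430×10⁸ m.
At r₁: circular v_c1 = √(μ/r₁) = 39530 m/s; transfer-perijove v_p = √[μ(2/r₁ − 1/a_t)] = 54110 m/s.
Δv₁ = v_p − v_c1 = 14580 m/s.
At r₂: circular v_c2 = √(μ/r₂) = 10250 m/s; transfer-apojove v_a = √[μ(2/r₂ − 1/a_t)] = 3641 m/s.
Δv₂ = v_c2 − v_a = 6613 m/s.
Total Δv = Δv₁ + Δv₂ = 21200 m/s = 21.20 km/s.

Δv_total ≈ 21.2 km/s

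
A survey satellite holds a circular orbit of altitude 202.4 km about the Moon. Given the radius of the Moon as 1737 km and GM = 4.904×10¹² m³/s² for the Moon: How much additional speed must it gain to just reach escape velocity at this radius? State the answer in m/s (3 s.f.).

Δv ≈ 659 m/s

r = 1737 + 202.4 = 1939.4 km = 1.9394×10⁶ m.
Circular speed v_c = √(μ/r) = 1590 m/s.
Escape speed v_esc = √(2μ/r) = √2 × v_c = 2249 m/s.
Δv = v_esc − v_c = 658.7 m/s.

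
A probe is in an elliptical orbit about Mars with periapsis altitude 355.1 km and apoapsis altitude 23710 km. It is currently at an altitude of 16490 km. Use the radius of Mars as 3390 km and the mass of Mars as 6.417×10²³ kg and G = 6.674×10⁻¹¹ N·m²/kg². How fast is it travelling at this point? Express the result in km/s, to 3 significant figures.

μ = GM = 6.674×10⁻¹¹ × 6.417×10²³ = 4.283×10¹³ m³/s².
r_p = 3390 + 355.1 = 3745.1 km = 3.7451×10⁶ m.
r_a = 3390 + 23710 = 27100 km = 2.7100×10⁷ m.
r = 3390 + 16490 = 19880 km = 1.988×10⁷ m.
Semi-major axis a = (r_p + r_a)/2 = 15423 km = 1.542×10⁷ m.
Vis-viva: v² = μ(2/r − 1/a) = 4.283×10¹³ × (1.006×10⁻⁷ − 6.484×10⁻⁸) = 1.532×10⁶ m²/s².
v = 1238 m/s = 1.238 km/s.

v ≈ 1.24 km/s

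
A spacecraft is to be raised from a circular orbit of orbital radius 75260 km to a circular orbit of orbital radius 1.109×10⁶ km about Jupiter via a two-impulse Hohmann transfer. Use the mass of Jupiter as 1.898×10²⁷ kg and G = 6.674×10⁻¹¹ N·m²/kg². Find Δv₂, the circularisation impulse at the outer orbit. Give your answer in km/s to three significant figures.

Δv ≈ 6.88 km/s

μ = GM = 6.674×10⁻¹¹ × 1.898×10²⁷ = 1.267×10¹⁷ m³/s².
r₁ = 75260 km = 7.526×10⁷ m.
r₂ = 1.109×10⁶ km = 1.109×10⁹ m.
Transfer ellipse a_t = (r₁ + r₂)/2 = 5.921×10⁸ m.
At r₁: circular v_c1 = √(μ/r₁) = 41030 m/s; transfer-perijove v_p = √[μ(2/r₁ − 1/a_t)] = 56150 m/s.
At r₂: circular v_c2 = √(μ/r₂) = 10690 m/s; transfer-apojove v_a = √[μ(2/r₂ − 1/a_t)] = 3810 m/s.
Δv₂ = v_c2 − v_a = 6877 m/s.
= 6.877 km/s.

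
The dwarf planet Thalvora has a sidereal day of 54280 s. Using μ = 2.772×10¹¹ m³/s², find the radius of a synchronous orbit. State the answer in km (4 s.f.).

A synchronous orbit has period T, so by Kepler's third law a = (μT²/4π²)^(1/3).
μT²/4π² = 2.772×10¹¹ × (5.428×10⁴)² / 39.48 = 2.069×10¹⁹ m³.
a = 2.745×10⁶ m = 2745.2 km.

r_sync ≈ 2745 km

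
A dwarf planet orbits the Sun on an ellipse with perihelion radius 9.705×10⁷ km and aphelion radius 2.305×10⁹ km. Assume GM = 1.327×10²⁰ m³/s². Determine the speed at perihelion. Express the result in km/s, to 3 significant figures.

Semi-major axis a = (r_p + r_a)/2 = 1.2010×10⁹ km = 1.201×10¹² m.
Vis-viva: v² = μ(2/r − 1/a) = 1.327×10²⁰ × (2.061×10⁻¹¹ − 8.326×10⁻¹³) = 2.624×10⁹ m²/s².
v = 51230 m/s = 51.23 km/s.

v ≈ 51.2 km/s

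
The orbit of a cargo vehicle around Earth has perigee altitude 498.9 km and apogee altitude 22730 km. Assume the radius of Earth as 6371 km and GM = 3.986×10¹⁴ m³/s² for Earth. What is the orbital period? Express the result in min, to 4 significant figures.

T ≈ 400.1 min

r_p = 6371 + 498.9 = 6869.9 km = 6.8699×10⁶ m.
r_a = 6371 + 22730 = 29101 km = 2.9101×10⁷ m.
Semi-major axis a = (r_p + r_a)/2 = (6869.9 + 29101)/2 = 17985 km = 1.799×10⁷ m.
By Kepler's third law T = 2π√(a³/μ) = 2π × 3.820×10³ = 2.400×10⁴ s.
= 400.1 min.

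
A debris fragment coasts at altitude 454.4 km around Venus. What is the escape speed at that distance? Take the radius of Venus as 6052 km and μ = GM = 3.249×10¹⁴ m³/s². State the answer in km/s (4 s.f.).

v_esc ≈ 9.994 km/s

r = 6052 + 454.4 = 6506.4 km = 6.5064×10⁶ m.
Escape speed v_esc = √(2μ/r) = √(2 × 3.249×10¹⁴ / 6.506×10⁶) = √(9.987×10⁷) = 9994 m/s.
= 9.994 km/s.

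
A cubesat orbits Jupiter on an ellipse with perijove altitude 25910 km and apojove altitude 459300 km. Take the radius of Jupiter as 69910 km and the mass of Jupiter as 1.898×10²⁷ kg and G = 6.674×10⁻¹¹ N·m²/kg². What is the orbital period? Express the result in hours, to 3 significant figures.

μ = GM = 6.674×10⁻¹¹ × 1.898×10²⁷ = 1.267×10¹⁷ m³/s².
r_p = 69910 + 25910 = 95820 km = 9.5820×10⁷ m.
r_a = 69910 + 459300 = 529210 km = 5.2921×10⁸ m.
Semi-major axis a = (r_p + r_a)/2 = (95820 + 5.2921×10⁵)/2 = 3.1252×10⁵ km = 3.125×10⁸ m.
By Kepler's third law T = 2π√(a³/μ) = 2π × 1.552×10⁴ = 9.753×10⁴ s.
= 27.09 hours.

T ≈ 27.1 hours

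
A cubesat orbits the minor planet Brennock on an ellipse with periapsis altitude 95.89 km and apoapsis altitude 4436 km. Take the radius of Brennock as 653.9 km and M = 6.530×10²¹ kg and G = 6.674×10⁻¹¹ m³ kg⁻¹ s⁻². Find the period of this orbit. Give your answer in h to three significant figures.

μ = GM = 6.674×10⁻¹¹ × 6.530×10²¹ = 4.358×10¹¹ m³/s².
r_p = 653.9 + 95.89 = 749.79 km = 7.4979×10⁵ m.
r_a = 653.9 + 4436 = 5089.9 km = 5.0899×10⁶ m.
Semi-major axis a = (r_p + r_a)/2 = (749.79 + 5089.9)/2 = 2919.8 km = 2.920×10⁶ m.
By Kepler's third law T = 2π√(a³/μ) = 2π × 7.558×10³ = 4.749×10⁴ s.
= 13.19 h.

T ≈ 13.2 h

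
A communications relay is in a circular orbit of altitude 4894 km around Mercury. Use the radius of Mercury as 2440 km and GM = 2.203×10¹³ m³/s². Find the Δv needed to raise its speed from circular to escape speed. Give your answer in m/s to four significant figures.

r = 2440 + 4894 = 7334.0 km = 7.3340×10⁶ m.
Circular speed v_c = √(μ/r) = 1733 m/s.
Escape speed v_esc = √(2μ/r) = √2 × v_c = 2451 m/s.
Δv = v_esc − v_c = 717.9 m/s.

Δv ≈ 717.9 m/s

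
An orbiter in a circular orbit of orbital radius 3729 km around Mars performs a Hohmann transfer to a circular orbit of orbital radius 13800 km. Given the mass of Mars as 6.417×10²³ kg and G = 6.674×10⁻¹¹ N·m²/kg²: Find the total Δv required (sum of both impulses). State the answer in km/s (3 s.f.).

Δv_total ≈ 1.48 km/s

μ = GM = 6.674×10⁻¹¹ × 6.417×10²³ = 4.283×10¹³ m³/s².
r₁ = 3729 km = 3.729×10⁶ m.
r₂ = 13800 km = 1.380×10⁷ m.
Transfer ellipse a_t = (r₁ + r₂)/2 = 8.764×10⁶ m.
At r₁: circular v_c1 = √(μ/r₁) = 3389 m/s; transfer-periapsis v_p = √[μ(2/r₁ − 1/a_t)] = 4252 m/s.
Δv₁ = v_p − v_c1 = 863.5 m/s.
At r₂: circular v_c2 = √(μ/r₂) = 1762 m/s; transfer-apoapsis v_a = √[μ(2/r₂ − 1/a_t)] = 1149 m/s.
Δv₂ = v_c2 − v_a = 612.6 m/s.
Total Δv = Δv₁ + Δv₂ = 1476 m/s = 1.476 km/s.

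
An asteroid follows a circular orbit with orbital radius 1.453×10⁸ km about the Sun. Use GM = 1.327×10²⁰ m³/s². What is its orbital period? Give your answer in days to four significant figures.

r = 1.453×10⁸ km = 1.453×10¹¹ m.
Kepler's third law: T = 2π√(r³/μ) = 2π√((1.453×10¹¹)³ / 1.327×10²⁰).
r³/μ = 2.312×10¹³ s², so T = 2π × 4.808×10⁶ = 3.021×10⁷ s.
Converting: 3.021×10⁷ s ÷ 86400 = 349.6 days.

T ≈ 349.6 days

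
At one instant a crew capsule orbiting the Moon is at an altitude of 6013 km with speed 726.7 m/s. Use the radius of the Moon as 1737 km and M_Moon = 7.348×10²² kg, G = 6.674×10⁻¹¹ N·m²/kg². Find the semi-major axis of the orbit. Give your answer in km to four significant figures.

a ≈ 6650 km

μ = GM = 6.674×10⁻¹¹ × 7.348×10²² = 4.904×10¹² m³/s².
r = 1737 + 6013 = 7750.0 km = 7.750×10⁶ m.
Specific orbital energy ε = v²/2 − μ/r = (726.7)²/2 − 4.904×10¹²/7.750×10⁶ = -3.687×10⁵ J/kg.
Since ε = −μ/(2a), a = −μ/(2ε) = 6.650×10⁶ m = 6649.8 km.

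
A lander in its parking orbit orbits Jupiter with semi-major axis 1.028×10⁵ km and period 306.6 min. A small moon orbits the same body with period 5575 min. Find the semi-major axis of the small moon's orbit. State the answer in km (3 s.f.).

Kepler's third law: a³ ∝ T², so a₂ = a₁ (T₂/T₁)^(2/3).
T₂/T₁ = 18.18, (T₂/T₁)^(2/3) = 6.915.
a₂ = 1.028×10⁵ × 6.915 = 7.108×10⁵ km.

a₂ ≈ 7.11×10⁵ km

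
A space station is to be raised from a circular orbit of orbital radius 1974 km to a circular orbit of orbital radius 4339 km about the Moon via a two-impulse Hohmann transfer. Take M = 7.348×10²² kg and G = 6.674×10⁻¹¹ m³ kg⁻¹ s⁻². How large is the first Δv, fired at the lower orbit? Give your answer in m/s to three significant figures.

Δv ≈ 272 m/s

μ = GM = 6.674×10⁻¹¹ × 7.348×10²² = 4.904×10¹² m³/s².
r₁ = 1974 km = 1.974×10⁶ m.
r₂ = 4339 km = 4.339×10⁶ m.
Transfer ellipse a_t = (r₁ + r₂)/2 = 3.156×10⁶ m.
At r₁: circular v_c1 = √(μ/r₁) = 1576 m/s; transfer-perilune v_p = √[μ(2/r₁ − 1/a_t)] = 1848 m/s.
Δv₁ = v_p − v_c1 = 271.8 m/s.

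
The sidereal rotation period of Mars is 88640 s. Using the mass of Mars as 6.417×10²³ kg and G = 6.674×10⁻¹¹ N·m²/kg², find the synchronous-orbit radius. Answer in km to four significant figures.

r_sync ≈ 20430 km

μ = GM = 6.674×10⁻¹¹ × 6.417×10²³ = 4.283×10¹³ m³/s².
A synchronous orbit has period T, so by Kepler's third law a = (μT²/4π²)^(1/3).
μT²/4π² = 4.283×10¹³ × (8.864×10⁴)² / 39.48 = 8.524×10²¹ m³.
a = 2.043×10⁷ m = 20427 km.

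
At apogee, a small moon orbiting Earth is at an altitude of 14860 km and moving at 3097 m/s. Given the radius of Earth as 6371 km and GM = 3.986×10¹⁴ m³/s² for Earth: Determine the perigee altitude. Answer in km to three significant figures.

perigee altitude ≈ 913 km

r_a = 6371 + 14860 = 21231 km = 2.123×10⁷ m.
Specific energy ε = v²/2 − μ/r = -1.398×10⁷ J/kg, so a = −μ/(2ε) = 1.426×10⁷ m.
The apsides satisfy r_p + r_a = 2a, so the perigee radius is 2a − r_a = 7.284×10⁶ m = 7283.8 km.
Perigee altitude = 7283.8 − 6371 = 912.75 km.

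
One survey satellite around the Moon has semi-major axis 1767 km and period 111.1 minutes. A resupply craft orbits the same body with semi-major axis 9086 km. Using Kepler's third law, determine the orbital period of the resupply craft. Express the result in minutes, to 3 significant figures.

Kepler's third law: T² ∝ a³, so T₂ = T₁ (a₂/a₁)^(3/2).
a₂/a₁ = 5.142, (a₂/a₁)^(3/2) = 11.66.
T₂ = 111.1 × 11.66 = 1295 minutes.

T₂ ≈ 1300 minutes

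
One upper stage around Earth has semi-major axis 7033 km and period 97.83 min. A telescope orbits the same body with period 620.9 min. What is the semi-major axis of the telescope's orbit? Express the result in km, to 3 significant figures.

Kepler's third law: a³ ∝ T², so a₂ = a₁ (T₂/T₁)^(2/3).
T₂/T₁ = 6.347, (T₂/T₁)^(2/3) = 3.428.
a₂ = 7033 × 3.428 = 24110 km.

a₂ ≈ 24100 km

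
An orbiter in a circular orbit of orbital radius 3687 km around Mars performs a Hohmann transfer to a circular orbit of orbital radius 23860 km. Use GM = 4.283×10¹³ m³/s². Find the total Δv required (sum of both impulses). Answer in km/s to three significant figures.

Δv_total ≈ 1.72 km/s

r₁ = 3687 km = 3.687×10⁶ m.
r₂ = 23860 km = 2.386×10⁷ m.
Transfer ellipse a_t = (r₁ + r₂)/2 = 1.377×10⁷ m.
At r₁: circular v_c1 = √(μ/r₁) = 3408 m/s; transfer-periapsis v_p = √[μ(2/r₁ − 1/a_t)] = 4486 m/s.
Δv₁ = v_p − v_c1 = 1078 m/s.
At r₂: circular v_c2 = √(μ/r₂) = 1340 m/s; transfer-apoapsis v_a = √[μ(2/r₂ − 1/a_t)] = 693.2 m/s.
Δv₂ = v_c2 − v_a = 646.6 m/s.
Total Δv = Δv₁ + Δv₂ = 1724 m/s = 1.724 km/s.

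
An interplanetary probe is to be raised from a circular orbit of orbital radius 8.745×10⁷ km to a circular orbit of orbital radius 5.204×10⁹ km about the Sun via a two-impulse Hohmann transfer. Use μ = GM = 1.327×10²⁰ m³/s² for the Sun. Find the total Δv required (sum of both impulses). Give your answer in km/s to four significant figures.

Δv_total ≈ 19.81 km/s

r₁ = 8.745×10⁷ km = 8.745×10¹⁰ m.
r₂ = 5.204×10⁹ km = 5.204×10¹² m.
Transfer ellipse a_t = (r₁ + r₂)/2 = 2.646×10¹² m.
At r₁: circular v_c1 = √(μ/r₁) = 38950 m/s; transfer-perihelion v_p = √[μ(2/r₁ − 1/a_t)] = 54630 m/s.
Δv₁ = v_p − v_c1 = 15680 m/s.
At r₂: circular v_c2 = √(μ/r₂) = 5050 m/s; transfer-aphelion v_a = √[μ(2/r₂ − 1/a_t)] = 918.1 m/s.
Δv₂ = v_c2 − v_a = 4132 m/s.
Total Δv = Δv₁ + Δv₂ = 19810 m/s = 19.81 km/s.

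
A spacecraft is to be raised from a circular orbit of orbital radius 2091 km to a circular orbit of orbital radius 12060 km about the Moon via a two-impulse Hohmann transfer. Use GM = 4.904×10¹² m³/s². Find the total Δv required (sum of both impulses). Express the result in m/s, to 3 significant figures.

Δv_total ≈ 759 m/s

r₁ = 2091 km = 2.091×10⁶ m.
r₂ = 12060 km = 1.206×10⁷ m.
Transfer ellipse a_t = (r₁ + r₂)/2 = 7.076×10⁶ m.
At r₁: circular v_c1 = √(μ/r₁) = 1531 m/s; transfer-perilune v_p = √[μ(2/r₁ − 1/a_t)] = 1999 m/s.
Δv₁ = v_p − v_c1 = 467.9 m/s.
At r₂: circular v_c2 = √(μ/r₂) = 637.7 m/s; transfer-apolune v_a = √[μ(2/r₂ − 1/a_t)] = 346.7 m/s.
Δv₂ = v_c2 − v_a = 291.0 m/s.
Total Δv = Δv₁ + Δv₂ = 759.0 m/s.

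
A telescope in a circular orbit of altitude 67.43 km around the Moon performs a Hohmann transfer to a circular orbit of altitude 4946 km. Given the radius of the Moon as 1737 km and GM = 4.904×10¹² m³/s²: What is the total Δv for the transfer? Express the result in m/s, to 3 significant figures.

r₁ = 1737 + 67.43 = 1804.4 km = 1.8044×10⁶ m.
r₂ = 1737 + 4946 = 6683.0 km = 6.6830×10⁶ m.
Transfer ellipse a_t = (r₁ + r₂)/2 = 4.244×10⁶ m.
At r₁: circular v_c1 = √(μ/r₁) = 1649 m/s; transfer-perilune v_p = √[μ(2/r₁ − 1/a_t)] = 2069 m/s.
Δv₁ = v_p − v_c1 = 420.2 m/s.
At r₂: circular v_c2 = √(μ/r₂) = 856.6 m/s; transfer-apolune v_a = √[μ(2/r₂ − 1/a_t)] = 558.6 m/s.
Δv₂ = v_c2 − v_a = 298.0 m/s.
Total Δv = Δv₁ + Δv₂ = 718.3 m/s.

Δv_total ≈ 718 m/s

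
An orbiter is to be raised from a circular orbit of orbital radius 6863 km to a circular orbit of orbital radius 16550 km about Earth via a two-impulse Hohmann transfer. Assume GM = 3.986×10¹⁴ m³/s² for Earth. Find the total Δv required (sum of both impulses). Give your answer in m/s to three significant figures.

r₁ = 6863 km = 6.863×10⁶ m.
r₂ = 16550 km = 1.655×10⁷ m.
Transfer ellipse a_t = (r₁ + r₂)/2 = 1.171×10⁷ m.
At r₁: circular v_c1 = √(μ/r₁) = 7621 m/s; transfer-perigee v_p = √[μ(2/r₁ − 1/a_t)] = 9061 m/s.
Δv₁ = v_p − v_c1 = 1440 m/s.
At r₂: circular v_c2 = √(μ/r₂) = 4908 m/s; transfer-apogee v_a = √[μ(2/r₂ − 1/a_t)] = 3758 m/s.
Δv₂ = v_c2 − v_a = 1150 m/s.
Total Δv = Δv₁ + Δv₂ = 2590 m/s.

Δv_total ≈ 2590 m/s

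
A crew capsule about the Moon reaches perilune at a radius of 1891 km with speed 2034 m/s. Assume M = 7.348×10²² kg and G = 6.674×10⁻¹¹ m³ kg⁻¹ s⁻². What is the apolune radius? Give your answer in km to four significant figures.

apolune radius ≈ 7454 km

μ = GM = 6.674×10⁻¹¹ × 7.348×10²² = 4.904×10¹² m³/s².
r_p = 1.891×10⁶ m.
Specific energy ε = v²/2 − μ/r = -5.248×10⁵ J/kg, so a = −μ/(2ε) = 4.672×10⁶ m.
The apsides satisfy r_p + r_a = 2a, so the apolune radius is 2a − r_p = 7.454×10⁶ m = 7453.8 km.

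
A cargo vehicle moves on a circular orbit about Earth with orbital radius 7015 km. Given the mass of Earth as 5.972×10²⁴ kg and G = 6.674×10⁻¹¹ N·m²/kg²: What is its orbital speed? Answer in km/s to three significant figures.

v ≈ 7.54 km/s

μ = GM = 6.674×10⁻¹¹ × 5.972×10²⁴ = 3.986×10¹⁴ m³/s².
r = 7015 km = 7.015×10⁶ m.
For a circular orbit v = √(μ/r) = √(3.986×10¹⁴ / 7.015×10⁶) = √(5.682×10⁷) = 7538 m/s.
That is 7.538 km/s.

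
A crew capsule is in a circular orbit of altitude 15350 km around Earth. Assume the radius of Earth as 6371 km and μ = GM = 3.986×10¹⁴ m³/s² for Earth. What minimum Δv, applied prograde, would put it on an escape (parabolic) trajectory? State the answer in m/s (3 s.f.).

Δv ≈ 1770 m/s

r = 6371 + 15350 = 21721 km = 2.1721×10⁷ m.
Circular speed v_c = √(μ/r) = 4284 m/s.
Escape speed v_esc = √(2μ/r) = √2 × v_c = 6058 m/s.
Δv = v_esc − v_c = 1774 m/s.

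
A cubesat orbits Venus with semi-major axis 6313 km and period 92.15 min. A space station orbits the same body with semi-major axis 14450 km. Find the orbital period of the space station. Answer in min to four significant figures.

Kepler's third law: T² ∝ a³, so T₂ = T₁ (a₂/a₁)^(3/2).
a₂/a₁ = 2.289, (a₂/a₁)^(3/2) = 3.463.
T₂ = 92.15 × 3.463 = 319.1 min.

T₂ ≈ 319.1 min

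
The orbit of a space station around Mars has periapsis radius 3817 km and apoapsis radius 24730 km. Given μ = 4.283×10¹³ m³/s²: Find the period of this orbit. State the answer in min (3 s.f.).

Semi-major axis a = (r_p + r_a)/2 = (3817.0 + 24730)/2 = 14274 km = 1.427×10⁷ m.
By Kepler's third law T = 2π√(a³/μ) = 2π × 8.240×10³ = 5.177×10⁴ s.
= 862.9 min.

T ≈ 863 min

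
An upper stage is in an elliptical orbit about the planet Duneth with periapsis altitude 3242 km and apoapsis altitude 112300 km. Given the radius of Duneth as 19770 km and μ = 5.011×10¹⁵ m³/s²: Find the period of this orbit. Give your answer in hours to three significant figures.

T ≈ 16.8 hours

r_p = 19770 + 3242 = 23012 km = 2.3012×10⁷ m.
r_a = 19770 + 112300 = 132070 km = 1.3207×10⁸ m.
Semi-major axis a = (r_p + r_a)/2 = (23012 + 1.3207×10⁵)/2 = 77541 km = 7.754×10⁷ m.
By Kepler's third law T = 2π√(a³/μ) = 2π × 9.646×10³ = 6.061×10⁴ s.
= 16.83 hours.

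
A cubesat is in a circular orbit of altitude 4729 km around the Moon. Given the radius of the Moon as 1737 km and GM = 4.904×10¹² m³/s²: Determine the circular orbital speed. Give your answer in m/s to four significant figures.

v ≈ 870.9 m/s

r = 1737 + 4729 = 6466.0 km = 6.4660×10⁶ m.
For a circular orbit v = √(μ/r) = √(4.904×10¹² / 6.466×10⁶) = √(7.584×10⁵) = 870.9 m/s.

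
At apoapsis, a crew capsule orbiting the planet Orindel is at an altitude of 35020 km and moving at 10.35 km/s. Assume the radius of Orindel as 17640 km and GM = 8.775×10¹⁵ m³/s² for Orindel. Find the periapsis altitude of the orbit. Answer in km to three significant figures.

r_a = 17640 + 35020 = 52660 km = 5.266×10⁷ m.
Specific energy ε = v²/2 − μ/r = -1.131×10⁸ J/kg, so a = −μ/(2ε) = 3.880×10⁷ m.
The apsides satisfy r_p + r_a = 2a, so the periapsis radius is 2a − r_a = 2.494×10⁷ m = 24944 km.
Periapsis altitude = 24944 − 17640 = 7304.2 km.

periapsis altitude ≈ 7300 km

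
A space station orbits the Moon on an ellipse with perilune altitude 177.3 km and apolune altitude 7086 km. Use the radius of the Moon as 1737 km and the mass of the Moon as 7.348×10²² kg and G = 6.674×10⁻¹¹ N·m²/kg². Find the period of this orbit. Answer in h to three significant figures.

T ≈ 9.80 h

μ = GM = 6.674×10⁻¹¹ × 7.348×10²² = 4.904×10¹² m³/s².
r_p = 1737 + 177.3 = 1914.3 km = 1.9143×10⁶ m.
r_a = 1737 + 7086 = 8823.0 km = 8.8230×10⁶ m.
Semi-major axis a = (r_p + r_a)/2 = (1914.3 + 8823.0)/2 = 5368.6 km = 5.369×10⁶ m.
By Kepler's third law T = 2π√(a³/μ) = 2π × 5.617×10³ = 3.529×10⁴ s.
= 9.804 h.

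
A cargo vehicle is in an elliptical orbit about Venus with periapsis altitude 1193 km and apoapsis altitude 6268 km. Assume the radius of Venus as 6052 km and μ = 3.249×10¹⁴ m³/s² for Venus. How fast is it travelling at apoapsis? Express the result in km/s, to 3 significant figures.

r_p = 6052 + 1193 = 7245.0 km = 7.2450×10⁶ m.
r_a = 6052 + 6268 = 12320 km = 1.2320×10⁷ m.
Semi-major axis a = (r_p + r_a)/2 = 9782.5 km = 9.782×10⁶ m.
Vis-viva: v² = μ(2/r − 1/a) = 3.249×10¹⁴ × (1.623×10⁻⁷ − 1.022×10⁻⁷) = 1.953×10⁷ m²/s².
v = 4419 m/s = 4.419 km/s.

v ≈ 4.42 km/s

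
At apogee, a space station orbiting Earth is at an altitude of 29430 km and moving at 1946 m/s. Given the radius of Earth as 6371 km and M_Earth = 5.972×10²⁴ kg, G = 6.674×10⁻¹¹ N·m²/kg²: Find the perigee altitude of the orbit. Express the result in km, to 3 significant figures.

perigee altitude ≈ 966 km

μ = GM = 6.674×10⁻¹¹ × 5.972×10²⁴ = 3.986×10¹⁴ m³/s².
r_a = 6371 + 29430 = 35801 km = 3.580×10⁷ m.
Specific energy ε = v²/2 − μ/r = -9.240×10⁶ J/kg, so a = −μ/(2ε) = 2.157×10⁷ m.
The apsides satisfy r_p + r_a = 2a, so the perigee radius is 2a − r_a = 7.337×10⁶ m = 7336.7 km.
Perigee altitude = 7336.7 − 6371 = 965.72 km.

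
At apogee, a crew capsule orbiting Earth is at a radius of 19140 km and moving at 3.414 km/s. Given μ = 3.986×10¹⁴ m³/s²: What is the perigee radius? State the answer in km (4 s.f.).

r_a = 1.914×10⁷ m.
Specific energy ε = v²/2 − μ/r = -1.500×10⁷ J/kg, so a = −μ/(2ε) = 1.329×10⁷ m.
The apsides satisfy r_p + r_a = 2a, so the perigee radius is 2a − r_a = 7.437×10⁶ m = 7437.2 km.

perigee radius ≈ 7437 km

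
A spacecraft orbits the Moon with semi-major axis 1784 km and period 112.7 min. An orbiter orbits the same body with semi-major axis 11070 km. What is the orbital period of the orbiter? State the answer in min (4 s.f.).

Kepler's third law: T² ∝ a³, so T₂ = T₁ (a₂/a₁)^(3/2).
a₂/a₁ = 6.205, (a₂/a₁)^(3/2) = 15.46.
T₂ = 112.7 × 15.46 = 1742 min.

T₂ ≈ 1742 min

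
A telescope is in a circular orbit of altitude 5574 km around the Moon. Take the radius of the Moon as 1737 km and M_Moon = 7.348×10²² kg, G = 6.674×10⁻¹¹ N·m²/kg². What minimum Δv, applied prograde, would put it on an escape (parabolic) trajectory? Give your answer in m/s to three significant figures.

μ = GM = 6.674×10⁻¹¹ × 7.348×10²² = 4.904×10¹² m³/s².
r = 1737 + 5574 = 7311.0 km = 7.3110×10⁶ m.
Circular speed v_c = √(μ/r) = 819.0 m/s.
Escape speed v_esc = √(2μ/r) = √2 × v_c = 1158 m/s.
Δv = v_esc − v_c = 339.2 m/s.

Δv ≈ 339 m/s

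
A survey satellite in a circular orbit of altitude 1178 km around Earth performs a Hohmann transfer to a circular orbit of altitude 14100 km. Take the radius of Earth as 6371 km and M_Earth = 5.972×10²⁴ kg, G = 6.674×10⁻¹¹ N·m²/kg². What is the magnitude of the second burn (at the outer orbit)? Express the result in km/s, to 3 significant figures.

μ = GM = 6.674×10⁻¹¹ × 5.972×10²⁴ = 3.986×10¹⁴ m³/s².
r₁ = 6371 + 1178 = 7549.0 km = 7.5490×10⁶ m.
r₂ = 6371 + 14100 = 20471 km = 2.0471×10⁷ m.
Transfer ellipse a_t = (r₁ + r₂)/2 = 1.401×10⁷ m.
At r₁: circular v_c1 = √(μ/r₁) = 7266 m/s; transfer-perigee v_p = √[μ(2/r₁ − 1/a_t)] = 8783 m/s.
At r₂: circular v_c2 = √(μ/r₂) = 4412 m/s; transfer-apogee v_a = √[μ(2/r₂ − 1/a_t)] = 3239 m/s.
Δv₂ = v_c2 − v_a = 1174 m/s.
= 1.174 km/s.

Δv ≈ 1.17 km/s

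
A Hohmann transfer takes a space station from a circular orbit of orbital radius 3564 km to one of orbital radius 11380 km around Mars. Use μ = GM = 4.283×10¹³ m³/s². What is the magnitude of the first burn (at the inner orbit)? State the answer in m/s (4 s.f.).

r₁ = 3564 km = 3.564×10⁶ m.
r₂ = 11380 km = 1.138×10⁷ m.
Transfer ellipse a_t = (r₁ + r₂)/2 = 7.472×10⁶ m.
At r₁: circular v_c1 = √(μ/r₁) = 3467 m/s; transfer-periapsis v_p = √[μ(2/r₁ − 1/a_t)] = 4278 m/s.
Δv₁ = v_p − v_c1 = 811.6 m/s.

Δv ≈ 811.6 m/s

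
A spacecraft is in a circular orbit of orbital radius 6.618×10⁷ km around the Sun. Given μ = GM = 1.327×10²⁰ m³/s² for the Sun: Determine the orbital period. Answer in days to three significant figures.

T ≈ 107 days

r = 6.618×10⁷ km = 6.618×10¹⁰ m.
Kepler's third law: T = 2π√(r³/μ) = 2π√((6.618×10¹⁰)³ / 1.327×10²⁰).
r³/μ = 2.184×10¹² s², so T = 2π × 1.478×10⁶ = 9.286×10⁶ s.
Converting: 9.286×10⁶ s ÷ 86400 = 107.5 days.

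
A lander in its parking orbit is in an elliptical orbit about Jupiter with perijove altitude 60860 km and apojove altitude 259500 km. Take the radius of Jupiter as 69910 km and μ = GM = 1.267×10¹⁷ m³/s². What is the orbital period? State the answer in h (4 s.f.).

r_p = 69910 + 60860 = 130770 km = 1.3077×10⁸ m.
r_a = 69910 + 259500 = 329410 km = 3.2941×10⁸ m.
Semi-major axis a = (r_p + r_a)/2 = (1.3077×10⁵ + 3.2941×10⁵)/2 = 2.3009×10⁵ km = 2.301×10⁸ m.
By Kepler's third law T = 2π√(a³/μ) = 2π × 9.805×10³ = 6.161×10⁴ s.
= 17.11 h.

T ≈ 17.11 h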